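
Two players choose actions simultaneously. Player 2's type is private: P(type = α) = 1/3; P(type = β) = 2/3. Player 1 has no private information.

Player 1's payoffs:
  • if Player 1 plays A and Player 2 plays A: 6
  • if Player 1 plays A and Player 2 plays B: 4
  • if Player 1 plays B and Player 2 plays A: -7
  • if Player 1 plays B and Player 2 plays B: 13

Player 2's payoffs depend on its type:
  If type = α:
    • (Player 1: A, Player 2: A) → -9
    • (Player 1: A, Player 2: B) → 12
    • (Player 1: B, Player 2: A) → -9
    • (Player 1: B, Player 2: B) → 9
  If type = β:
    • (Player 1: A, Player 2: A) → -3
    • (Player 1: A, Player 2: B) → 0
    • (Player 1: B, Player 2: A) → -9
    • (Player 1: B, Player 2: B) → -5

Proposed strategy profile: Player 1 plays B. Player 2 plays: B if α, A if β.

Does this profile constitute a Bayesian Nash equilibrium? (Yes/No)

A profile is a BNE iff every type of every player is best-responding given beliefs about the other side.
Player 1 plays B: E[B] = 1/3·(13) + 2/3·(-7) = -1/3; E[A] = 16/3. Not best-responding. ✗
Player 2 (type α), facing B: A gives -9, B gives 9. Proposed B is best. ✓
Player 2 (type β), facing B: A gives -9, B gives -5. Proposed A is not best — profitable deviation exists. ✗

No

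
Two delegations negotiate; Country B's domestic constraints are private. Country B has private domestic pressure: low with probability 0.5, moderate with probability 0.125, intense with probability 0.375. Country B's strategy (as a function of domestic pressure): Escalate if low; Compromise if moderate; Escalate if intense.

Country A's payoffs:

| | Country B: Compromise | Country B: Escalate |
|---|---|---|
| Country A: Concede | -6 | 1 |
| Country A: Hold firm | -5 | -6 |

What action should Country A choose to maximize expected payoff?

Concede

E[Concede] = 0.5·(1) + 0.125·(-6) + 0.375·(1) = 0.125
E[Hold firm] = 0.5·(-6) + 0.125·(-5) + 0.375·(-6) = -5.875
Best response: Concede (0.125 is the largest).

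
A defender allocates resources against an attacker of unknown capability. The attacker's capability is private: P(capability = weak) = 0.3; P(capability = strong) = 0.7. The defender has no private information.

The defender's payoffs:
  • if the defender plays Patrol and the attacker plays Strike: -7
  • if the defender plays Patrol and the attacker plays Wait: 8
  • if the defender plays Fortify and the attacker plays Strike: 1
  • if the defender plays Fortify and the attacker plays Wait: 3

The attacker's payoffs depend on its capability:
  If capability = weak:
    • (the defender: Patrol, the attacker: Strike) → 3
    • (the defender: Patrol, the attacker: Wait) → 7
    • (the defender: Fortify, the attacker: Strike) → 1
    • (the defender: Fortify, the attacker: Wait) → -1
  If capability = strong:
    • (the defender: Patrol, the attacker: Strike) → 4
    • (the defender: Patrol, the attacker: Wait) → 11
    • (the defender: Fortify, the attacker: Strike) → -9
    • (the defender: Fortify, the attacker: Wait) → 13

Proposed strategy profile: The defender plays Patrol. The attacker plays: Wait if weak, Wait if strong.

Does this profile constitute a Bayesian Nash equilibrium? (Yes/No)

Yes

A profile is a BNE iff every type of every player is best-responding given beliefs about the other side.
The defender plays Patrol: E[Patrol] = 0.3·(8) + 0.7·(8) = 8; E[Fortify] = 3. Best-responding. ✓
The attacker (capability weak), facing Patrol: Strike gives 3, Wait gives 7. Proposed Wait is best. ✓
The attacker (capability strong), facing Patrol: Strike gives 4, Wait gives 11. Proposed Wait is best. ✓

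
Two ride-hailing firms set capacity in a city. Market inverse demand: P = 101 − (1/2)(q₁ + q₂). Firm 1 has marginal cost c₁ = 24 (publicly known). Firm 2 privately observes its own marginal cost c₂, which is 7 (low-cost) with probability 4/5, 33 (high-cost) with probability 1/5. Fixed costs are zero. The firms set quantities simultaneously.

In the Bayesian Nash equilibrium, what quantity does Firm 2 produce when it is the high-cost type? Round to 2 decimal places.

46.27

Firm 2 with cost c maximizes (101 − (1/2)(q₁+q₂) − c)·q₂, giving q₂(c) = (101 − c − (1/2)q₁).
E[c₂] = 4/5·7 + 1/5·33 = 12.2
Firm 1's FOC against E[q₂] yields q₁ = (101 − 2·24 + E[c₂])/(3/2) = (101 − 48 + 12.2)/(3/2) = 43.4667.
q₂(high-cost) = (101 − 33 − (1/2)·43.4667) = 46.2667.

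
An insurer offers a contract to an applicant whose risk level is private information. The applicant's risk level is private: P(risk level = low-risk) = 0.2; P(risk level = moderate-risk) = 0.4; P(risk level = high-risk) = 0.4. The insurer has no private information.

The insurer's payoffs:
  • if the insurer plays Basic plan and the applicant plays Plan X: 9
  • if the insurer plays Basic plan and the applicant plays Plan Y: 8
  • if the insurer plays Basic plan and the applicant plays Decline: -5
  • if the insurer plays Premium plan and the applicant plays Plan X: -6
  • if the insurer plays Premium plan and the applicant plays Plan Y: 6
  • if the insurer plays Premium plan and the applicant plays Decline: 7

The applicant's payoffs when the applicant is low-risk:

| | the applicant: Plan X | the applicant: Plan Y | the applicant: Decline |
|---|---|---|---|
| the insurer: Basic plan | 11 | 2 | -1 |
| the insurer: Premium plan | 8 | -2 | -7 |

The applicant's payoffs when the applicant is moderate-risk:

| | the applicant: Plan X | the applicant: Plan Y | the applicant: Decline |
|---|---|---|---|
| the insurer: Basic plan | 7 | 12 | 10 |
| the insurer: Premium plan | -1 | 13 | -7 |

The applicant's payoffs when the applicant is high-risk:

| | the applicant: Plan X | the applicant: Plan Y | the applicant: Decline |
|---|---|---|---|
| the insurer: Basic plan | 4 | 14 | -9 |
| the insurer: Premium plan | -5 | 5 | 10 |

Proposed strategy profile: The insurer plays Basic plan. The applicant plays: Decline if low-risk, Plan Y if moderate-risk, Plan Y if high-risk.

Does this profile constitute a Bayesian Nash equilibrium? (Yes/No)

No

The insurer plays Basic plan: E[Basic plan] = 0.2·(-5) + 0.4·(8) + 0.4·(8) = 5.4; E[Premium plan] = 6.2. Not best-responding. ✗
The applicant (risk level low-risk), facing Basic plan: Plan X gives 11, Plan Y gives 2, Decline gives -1. Proposed Decline is not best — profitable deviation exists. ✗
The applicant (risk level moderate-risk), facing Basic plan: Plan X gives 7, Plan Y gives 12, Decline gives 10. Proposed Plan Y is best. ✓
The applicant (risk level high-risk), facing Basic plan: Plan X gives 4, Plan Y gives 14, Decline gives -9. Proposed Plan Y is best. ✓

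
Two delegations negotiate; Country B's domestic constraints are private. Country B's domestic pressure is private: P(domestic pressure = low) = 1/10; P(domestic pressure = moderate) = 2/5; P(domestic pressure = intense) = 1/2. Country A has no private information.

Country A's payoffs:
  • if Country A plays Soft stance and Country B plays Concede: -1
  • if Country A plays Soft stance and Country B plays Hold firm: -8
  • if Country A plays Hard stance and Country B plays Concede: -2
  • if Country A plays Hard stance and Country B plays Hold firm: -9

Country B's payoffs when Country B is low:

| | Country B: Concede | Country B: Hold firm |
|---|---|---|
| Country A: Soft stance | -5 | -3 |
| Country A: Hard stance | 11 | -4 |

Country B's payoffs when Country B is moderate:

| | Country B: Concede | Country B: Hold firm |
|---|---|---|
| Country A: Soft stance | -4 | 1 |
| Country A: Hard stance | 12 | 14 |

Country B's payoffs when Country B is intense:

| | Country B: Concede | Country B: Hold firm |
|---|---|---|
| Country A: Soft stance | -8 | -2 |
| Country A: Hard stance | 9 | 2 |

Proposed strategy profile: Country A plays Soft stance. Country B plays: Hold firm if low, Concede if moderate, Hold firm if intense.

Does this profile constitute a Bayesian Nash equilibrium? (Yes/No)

A profile is a BNE iff every type of every player is best-responding given beliefs about the other side.
Country A plays Soft stance: E[Soft stance] = 1/10·(-8) + 2/5·(-1) + 1/2·(-8) = -26/5; E[Hard stance] = -31/5. Best-responding. ✓
Country B (domestic pressure low), facing Soft stance: Concede gives -5, Hold firm gives -3. Proposed Hold firm is best. ✓
Country B (domestic pressure moderate), facing Soft stance: Concede gives -4, Hold firm gives 1. Proposed Concede is not best — profitable deviation exists. ✗
Country B (domestic pressure intense), facing Soft stance: Concede gives -8, Hold firm gives -2. Proposed Hold firm is best. ✓

No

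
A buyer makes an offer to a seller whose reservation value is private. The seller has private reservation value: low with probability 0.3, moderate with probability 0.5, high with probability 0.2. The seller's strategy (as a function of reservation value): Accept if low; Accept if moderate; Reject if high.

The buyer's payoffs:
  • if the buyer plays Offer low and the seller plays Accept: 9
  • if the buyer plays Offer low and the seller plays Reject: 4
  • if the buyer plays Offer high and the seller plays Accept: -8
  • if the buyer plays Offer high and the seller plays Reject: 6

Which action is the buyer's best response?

Offer low

Compute the buyer's expected payoff for each action, taking the expectation over the seller's type.
E[Offer low] = 0.3·(9) + 0.5·(9) + 0.2·(4) = 8
E[Offer high] = 0.3·(-8) + 0.5·(-8) + 0.2·(6) = -5.2
Best response: Offer low (8 is the largest).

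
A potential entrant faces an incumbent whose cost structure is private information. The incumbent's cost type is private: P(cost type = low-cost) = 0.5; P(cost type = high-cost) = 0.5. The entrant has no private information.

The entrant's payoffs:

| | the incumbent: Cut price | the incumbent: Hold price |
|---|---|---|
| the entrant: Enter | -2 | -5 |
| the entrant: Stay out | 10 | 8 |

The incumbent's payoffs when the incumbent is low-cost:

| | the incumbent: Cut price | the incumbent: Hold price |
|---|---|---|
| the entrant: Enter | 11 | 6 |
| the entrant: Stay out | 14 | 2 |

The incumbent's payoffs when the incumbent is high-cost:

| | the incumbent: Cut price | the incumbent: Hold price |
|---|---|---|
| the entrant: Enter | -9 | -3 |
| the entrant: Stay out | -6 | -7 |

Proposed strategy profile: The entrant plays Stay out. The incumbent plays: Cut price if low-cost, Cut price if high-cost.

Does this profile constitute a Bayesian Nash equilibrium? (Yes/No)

The entrant plays Stay out: E[Stay out] = 0.5·(10) + 0.5·(10) = 10; E[Enter] = -2. Best-responding. ✓
The incumbent (cost type low-cost), facing Stay out: Cut price gives 14, Hold price gives 2. Proposed Cut price is best. ✓
The incumbent (cost type high-cost), facing Stay out: Cut price gives -6, Hold price gives -7. Proposed Cut price is best. ✓

Yes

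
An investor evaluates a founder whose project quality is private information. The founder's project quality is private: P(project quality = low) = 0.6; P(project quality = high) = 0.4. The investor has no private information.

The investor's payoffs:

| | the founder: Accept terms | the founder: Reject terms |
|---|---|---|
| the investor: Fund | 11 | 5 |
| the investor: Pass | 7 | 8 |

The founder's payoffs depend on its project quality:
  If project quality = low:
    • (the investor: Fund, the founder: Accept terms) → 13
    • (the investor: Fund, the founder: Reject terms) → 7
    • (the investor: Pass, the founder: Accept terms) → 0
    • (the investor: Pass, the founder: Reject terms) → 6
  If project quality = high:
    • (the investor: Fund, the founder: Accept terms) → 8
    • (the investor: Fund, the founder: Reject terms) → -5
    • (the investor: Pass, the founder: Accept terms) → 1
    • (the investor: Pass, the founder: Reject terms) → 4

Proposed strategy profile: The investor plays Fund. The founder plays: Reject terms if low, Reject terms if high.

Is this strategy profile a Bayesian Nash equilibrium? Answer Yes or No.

No

The investor plays Fund: E[Fund] = 0.6·(5) + 0.4·(5) = 5; E[Pass] = 8. Not best-responding. ✗
The founder (project quality low), facing Fund: Accept terms gives 13, Reject terms gives 7. Proposed Reject terms is not best — profitable deviation exists. ✗
The founder (project quality high), facing Fund: Accept terms gives 8, Reject terms gives -5. Proposed Reject terms is not best — profitable deviation exists. ✗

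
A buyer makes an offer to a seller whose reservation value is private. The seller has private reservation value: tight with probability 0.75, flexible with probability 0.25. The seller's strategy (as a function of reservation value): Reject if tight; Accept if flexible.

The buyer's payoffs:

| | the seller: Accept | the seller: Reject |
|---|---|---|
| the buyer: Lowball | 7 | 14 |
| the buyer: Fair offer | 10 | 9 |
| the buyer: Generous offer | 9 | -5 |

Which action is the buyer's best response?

Compute the buyer's expected payoff for each action, taking the expectation over the seller's type.
E[Lowball] = 0.75·(14) + 0.25·(7) = 12.25
E[Fair offer] = 0.75·(9) + 0.25·(10) = 9.25
E[Generous offer] = 0.75·(-5) + 0.25·(9) = -1.5
Best response: Lowball (12.25 is the largest).

Lowball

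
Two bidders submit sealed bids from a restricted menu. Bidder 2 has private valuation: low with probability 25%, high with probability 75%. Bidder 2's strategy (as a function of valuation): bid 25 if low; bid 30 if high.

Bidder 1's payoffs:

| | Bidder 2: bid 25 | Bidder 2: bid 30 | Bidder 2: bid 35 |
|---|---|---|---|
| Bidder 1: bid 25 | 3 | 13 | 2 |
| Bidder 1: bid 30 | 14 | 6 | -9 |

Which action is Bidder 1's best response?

Compute Bidder 1's expected payoff for each action, taking the expectation over Bidder 2's type.
E[bid 25] = 0.25·(3) + 0.75·(13) = 10.5
E[bid 30] = 0.25·(14) + 0.75·(6) = 8
Best response: bid 25 (10.5 is the largest).

bid 25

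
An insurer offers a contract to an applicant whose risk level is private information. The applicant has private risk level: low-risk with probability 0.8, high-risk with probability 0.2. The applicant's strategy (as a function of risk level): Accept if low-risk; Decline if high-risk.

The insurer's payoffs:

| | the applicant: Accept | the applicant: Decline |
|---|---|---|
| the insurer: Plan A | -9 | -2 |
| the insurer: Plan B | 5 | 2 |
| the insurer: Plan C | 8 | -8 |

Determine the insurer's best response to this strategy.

E[Plan A] = 0.8·(-9) + 0.2·(-2) = -7.6
E[Plan B] = 0.8·(5) + 0.2·(2) = 4.4
E[Plan C] = 0.8·(8) + 0.2·(-8) = 4.8
Best response: Plan C (4.8 is the largest).

Plan C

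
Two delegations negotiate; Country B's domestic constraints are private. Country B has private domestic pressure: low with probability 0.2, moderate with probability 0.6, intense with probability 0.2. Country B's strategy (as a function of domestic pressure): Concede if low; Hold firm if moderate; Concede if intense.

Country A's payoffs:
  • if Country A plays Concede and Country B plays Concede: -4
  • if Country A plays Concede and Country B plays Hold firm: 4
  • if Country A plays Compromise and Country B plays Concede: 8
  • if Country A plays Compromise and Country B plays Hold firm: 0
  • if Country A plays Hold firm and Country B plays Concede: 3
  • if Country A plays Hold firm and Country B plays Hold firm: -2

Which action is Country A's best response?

Compromise

Compute Country A's expected payoff for each action, taking the expectation over Country B's type.
E[Concede] = 0.2·(-4) + 0.6·(4) + 0.2·(-4) = 0.8
E[Compromise] = 0.2·(8) + 0.6·(0) + 0.2·(8) = 3.2
E[Hold firm] = 0.2·(3) + 0.6·(-2) + 0.2·(3) = 0
Best response: Compromise (3.2 is the largest).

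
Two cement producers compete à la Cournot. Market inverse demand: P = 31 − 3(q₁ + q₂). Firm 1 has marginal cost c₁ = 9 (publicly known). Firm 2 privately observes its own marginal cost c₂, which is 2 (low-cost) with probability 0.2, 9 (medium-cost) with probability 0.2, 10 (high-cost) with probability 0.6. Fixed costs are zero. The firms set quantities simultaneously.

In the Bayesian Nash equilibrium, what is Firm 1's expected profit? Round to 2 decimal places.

Type-c best response for Firm 2: q₂(c) = (31 − c)/6 − q₁/2.
Firm 1 maximizes expected profit; its first-order condition is 31 − 6q₁ − 3E[q₂] − 9 = 0.
Substituting E[q₂] and solving: E[c₂] = 8.2, so q₁ = (31 − 2·9 + 8.2)/9 = 2.35556.
E[P] = 31 − 3·(q₁ + E[q₂]) = 16.0667; Firm 1's expected profit = (E[P] − 9)·q₁ = (16.0667 − 9)·2.35556 = 16.6459.

16.65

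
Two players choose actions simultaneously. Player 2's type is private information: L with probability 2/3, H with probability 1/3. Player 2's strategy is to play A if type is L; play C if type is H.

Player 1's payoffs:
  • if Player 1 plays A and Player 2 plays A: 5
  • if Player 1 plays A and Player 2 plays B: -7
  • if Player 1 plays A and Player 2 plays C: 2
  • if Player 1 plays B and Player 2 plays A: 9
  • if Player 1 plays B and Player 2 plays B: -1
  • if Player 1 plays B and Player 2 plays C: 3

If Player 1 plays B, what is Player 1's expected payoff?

Take the expectation over Player 2's type, weighting each type's action by its prior probability.
E[B] = 2/3·9 + 1/3·3 = 6 + 1 = 7

7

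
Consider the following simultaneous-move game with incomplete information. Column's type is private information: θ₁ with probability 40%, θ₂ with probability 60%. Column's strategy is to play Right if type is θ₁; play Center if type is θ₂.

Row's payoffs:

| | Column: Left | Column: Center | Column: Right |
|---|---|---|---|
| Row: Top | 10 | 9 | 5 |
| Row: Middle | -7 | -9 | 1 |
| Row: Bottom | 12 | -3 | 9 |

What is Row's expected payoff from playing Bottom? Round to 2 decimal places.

Take the expectation over Column's type, weighting each type's action by its prior probability.
E[Bottom] = 0.4·9 + 0.6·(-3) = 3.6 + (-1.8) = 1.8

1.80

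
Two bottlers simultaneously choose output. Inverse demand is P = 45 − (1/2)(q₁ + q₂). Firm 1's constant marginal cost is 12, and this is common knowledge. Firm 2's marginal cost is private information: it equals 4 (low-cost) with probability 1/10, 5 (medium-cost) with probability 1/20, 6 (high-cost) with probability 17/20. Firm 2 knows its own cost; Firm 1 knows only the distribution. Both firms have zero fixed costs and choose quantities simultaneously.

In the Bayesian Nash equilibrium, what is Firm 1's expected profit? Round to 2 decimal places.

159.01

Type-c best response for Firm 2: q₂(c) = (45 − c) − q₁/2.
Firm 1 maximizes expected profit; its first-order condition is 45 − q₁ − (1/2)E[q₂] − 12 = 0.
Substituting E[q₂] and solving: E[c₂] = 5.75, so q₁ = (45 − 2·12 + 5.75)/(3/2) = 17.8333.
E[P] = 45 − (1/2)·(q₁ + E[q₂]) = 20.9167; Firm 1's expected profit = (E[P] − 12)·q₁ = (20.9167 − 12)·17.8333 = 159.014.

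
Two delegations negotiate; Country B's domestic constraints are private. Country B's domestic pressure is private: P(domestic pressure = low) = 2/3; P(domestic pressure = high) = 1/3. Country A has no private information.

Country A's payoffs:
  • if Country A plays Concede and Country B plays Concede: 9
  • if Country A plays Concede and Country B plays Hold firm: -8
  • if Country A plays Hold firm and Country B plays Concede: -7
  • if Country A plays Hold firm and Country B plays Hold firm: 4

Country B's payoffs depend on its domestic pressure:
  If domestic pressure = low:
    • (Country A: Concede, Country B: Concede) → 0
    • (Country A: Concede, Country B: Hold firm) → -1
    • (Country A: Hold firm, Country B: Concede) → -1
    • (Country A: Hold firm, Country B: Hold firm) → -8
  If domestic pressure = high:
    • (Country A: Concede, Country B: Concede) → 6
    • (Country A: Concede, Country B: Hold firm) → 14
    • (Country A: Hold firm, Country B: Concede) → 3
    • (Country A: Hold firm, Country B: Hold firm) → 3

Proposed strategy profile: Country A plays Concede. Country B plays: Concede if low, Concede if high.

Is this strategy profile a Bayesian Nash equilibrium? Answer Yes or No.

No

Country A plays Concede: E[Concede] = 2/3·(9) + 1/3·(9) = 9; E[Hold firm] = -7. Best-responding. ✓
Country B (domestic pressure low), facing Concede: Concede gives 0, Hold firm gives -1. Proposed Concede is best. ✓
Country B (domestic pressure high), facing Concede: Concede gives 6, Hold firm gives 14. Proposed Concede is not best — profitable deviation exists. ✗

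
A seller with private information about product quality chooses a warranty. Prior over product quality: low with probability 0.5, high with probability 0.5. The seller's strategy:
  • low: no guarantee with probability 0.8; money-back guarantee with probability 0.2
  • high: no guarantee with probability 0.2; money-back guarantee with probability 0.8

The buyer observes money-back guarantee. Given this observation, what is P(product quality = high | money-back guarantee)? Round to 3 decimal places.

Apply Bayes' rule using the sender's strategy as the likelihood.
P(money-back guarantee) = 0.5·0.2 + 0.5·0.8 = 0.5
P(high | money-back guarantee) = (0.5·0.8) / 0.5 = 0.4 / 0.5 = 0.8

0.800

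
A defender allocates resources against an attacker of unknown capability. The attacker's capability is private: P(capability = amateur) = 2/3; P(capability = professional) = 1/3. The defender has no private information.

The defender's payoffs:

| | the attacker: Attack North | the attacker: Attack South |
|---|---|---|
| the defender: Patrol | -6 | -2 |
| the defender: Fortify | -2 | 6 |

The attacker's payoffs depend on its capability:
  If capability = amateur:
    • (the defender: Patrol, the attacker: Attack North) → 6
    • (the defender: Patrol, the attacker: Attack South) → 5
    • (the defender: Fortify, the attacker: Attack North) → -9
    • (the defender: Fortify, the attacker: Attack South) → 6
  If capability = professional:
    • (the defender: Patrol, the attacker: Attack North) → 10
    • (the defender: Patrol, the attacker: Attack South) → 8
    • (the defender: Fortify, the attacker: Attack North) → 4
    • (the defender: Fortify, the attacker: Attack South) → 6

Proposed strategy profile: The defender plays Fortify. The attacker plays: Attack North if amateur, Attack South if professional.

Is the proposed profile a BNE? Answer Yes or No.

No

The defender plays Fortify: E[Fortify] = 2/3·(-2) + 1/3·(6) = 2/3; E[Patrol] = -14/3. Best-responding. ✓
The attacker (capability amateur), facing Fortify: Attack North gives -9, Attack South gives 6. Proposed Attack North is not best — profitable deviation exists. ✗
The attacker (capability professional), facing Fortify: Attack North gives 4, Attack South gives 6. Proposed Attack South is best. ✓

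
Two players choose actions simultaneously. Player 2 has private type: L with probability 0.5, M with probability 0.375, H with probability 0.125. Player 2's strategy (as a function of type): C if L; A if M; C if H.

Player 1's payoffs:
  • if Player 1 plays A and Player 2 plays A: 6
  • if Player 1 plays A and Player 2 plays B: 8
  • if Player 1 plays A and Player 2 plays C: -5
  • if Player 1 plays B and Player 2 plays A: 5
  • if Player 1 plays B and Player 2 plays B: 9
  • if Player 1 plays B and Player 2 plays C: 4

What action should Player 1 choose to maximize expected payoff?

B

E[A] = 0.5·(-5) + 0.375·(6) + 0.125·(-5) = -0.875
E[B] = 0.5·(4) + 0.375·(5) + 0.125·(4) = 4.375
Best response: B (4.375 is the largest).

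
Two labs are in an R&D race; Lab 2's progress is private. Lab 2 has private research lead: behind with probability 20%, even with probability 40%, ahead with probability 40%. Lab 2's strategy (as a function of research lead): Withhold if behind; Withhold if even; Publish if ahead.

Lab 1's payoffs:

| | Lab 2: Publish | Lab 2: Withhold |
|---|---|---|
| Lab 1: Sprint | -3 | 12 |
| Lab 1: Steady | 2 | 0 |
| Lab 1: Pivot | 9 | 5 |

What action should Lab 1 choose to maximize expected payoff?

E[Sprint] = 0.2·(12) + 0.4·(12) + 0.4·(-3) = 6
E[Steady] = 0.2·(0) + 0.4·(0) + 0.4·(2) = 0.8
E[Pivot] = 0.2·(5) + 0.4·(5) + 0.4·(9) = 6.6
Best response: Pivot (6.6 is the largest).

Pivot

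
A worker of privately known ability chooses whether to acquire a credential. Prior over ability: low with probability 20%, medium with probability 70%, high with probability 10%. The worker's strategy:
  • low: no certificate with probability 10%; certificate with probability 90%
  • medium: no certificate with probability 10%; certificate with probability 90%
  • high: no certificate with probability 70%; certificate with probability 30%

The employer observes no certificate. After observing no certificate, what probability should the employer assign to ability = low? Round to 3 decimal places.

Apply Bayes' rule using the sender's strategy as the likelihood.
P(no certificate) = 0.2·0.1 + 0.7·0.1 + 0.1·0.7 = 0.16
P(low | no certificate) = (0.2·0.1) / 0.16 = 0.02 / 0.16 = 0.125

0.125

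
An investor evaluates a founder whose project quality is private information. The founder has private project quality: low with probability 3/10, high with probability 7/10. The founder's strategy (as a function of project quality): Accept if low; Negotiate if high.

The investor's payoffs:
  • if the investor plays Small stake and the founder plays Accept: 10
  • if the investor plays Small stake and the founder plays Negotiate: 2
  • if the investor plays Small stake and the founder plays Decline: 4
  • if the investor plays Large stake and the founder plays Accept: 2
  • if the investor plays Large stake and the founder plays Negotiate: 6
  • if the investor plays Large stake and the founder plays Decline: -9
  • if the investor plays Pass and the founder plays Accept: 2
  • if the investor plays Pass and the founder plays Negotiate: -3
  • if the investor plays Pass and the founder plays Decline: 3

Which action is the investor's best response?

Large stake

E[Small stake] = 3/10·(10) + 7/10·(2) = 22/5
E[Large stake] = 3/10·(2) + 7/10·(6) = 24/5
E[Pass] = 3/10·(2) + 7/10·(-3) = -3/2
Best response: Large stake (24/5 is the largest).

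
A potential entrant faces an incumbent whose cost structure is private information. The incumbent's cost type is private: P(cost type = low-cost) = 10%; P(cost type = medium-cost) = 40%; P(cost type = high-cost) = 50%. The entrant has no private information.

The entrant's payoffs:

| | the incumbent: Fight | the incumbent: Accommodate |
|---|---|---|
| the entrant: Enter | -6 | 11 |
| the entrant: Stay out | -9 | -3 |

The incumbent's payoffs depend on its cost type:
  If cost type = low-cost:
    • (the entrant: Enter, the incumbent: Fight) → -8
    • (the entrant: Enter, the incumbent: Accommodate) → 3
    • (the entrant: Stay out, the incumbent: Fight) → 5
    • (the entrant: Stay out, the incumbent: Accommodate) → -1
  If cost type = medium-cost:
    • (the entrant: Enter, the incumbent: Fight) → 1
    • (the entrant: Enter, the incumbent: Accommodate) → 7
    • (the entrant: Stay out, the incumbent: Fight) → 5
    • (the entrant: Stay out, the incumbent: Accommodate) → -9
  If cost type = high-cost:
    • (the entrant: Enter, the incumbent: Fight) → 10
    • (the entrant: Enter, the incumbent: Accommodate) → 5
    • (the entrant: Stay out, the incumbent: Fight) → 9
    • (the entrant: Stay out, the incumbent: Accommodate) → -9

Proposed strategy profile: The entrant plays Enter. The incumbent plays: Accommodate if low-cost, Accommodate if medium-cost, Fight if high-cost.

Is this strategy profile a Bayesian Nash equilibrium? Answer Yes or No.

Yes

The entrant plays Enter: E[Enter] = 0.1·(11) + 0.4·(11) + 0.5·(-6) = 2.5; E[Stay out] = -6. Best-responding. ✓
The incumbent (cost type low-cost), facing Enter: Fight gives -8, Accommodate gives 3. Proposed Accommodate is best. ✓
The incumbent (cost type medium-cost), facing Enter: Fight gives 1, Accommodate gives 7. Proposed Accommodate is best. ✓
The incumbent (cost type high-cost), facing Enter: Fight gives 10, Accommodate gives 5. Proposed Fight is best. ✓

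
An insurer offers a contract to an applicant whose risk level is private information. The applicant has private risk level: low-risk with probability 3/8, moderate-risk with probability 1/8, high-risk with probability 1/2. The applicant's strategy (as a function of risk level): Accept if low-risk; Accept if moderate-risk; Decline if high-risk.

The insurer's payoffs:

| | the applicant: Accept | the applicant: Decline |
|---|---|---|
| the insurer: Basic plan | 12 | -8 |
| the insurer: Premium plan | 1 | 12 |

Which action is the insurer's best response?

E[Basic plan] = 3/8·(12) + 1/8·(12) + 1/2·(-8) = 2
E[Premium plan] = 3/8·(1) + 1/8·(1) + 1/2·(12) = 13/2
Best response: Premium plan (13/2 is the largest).

Premium plan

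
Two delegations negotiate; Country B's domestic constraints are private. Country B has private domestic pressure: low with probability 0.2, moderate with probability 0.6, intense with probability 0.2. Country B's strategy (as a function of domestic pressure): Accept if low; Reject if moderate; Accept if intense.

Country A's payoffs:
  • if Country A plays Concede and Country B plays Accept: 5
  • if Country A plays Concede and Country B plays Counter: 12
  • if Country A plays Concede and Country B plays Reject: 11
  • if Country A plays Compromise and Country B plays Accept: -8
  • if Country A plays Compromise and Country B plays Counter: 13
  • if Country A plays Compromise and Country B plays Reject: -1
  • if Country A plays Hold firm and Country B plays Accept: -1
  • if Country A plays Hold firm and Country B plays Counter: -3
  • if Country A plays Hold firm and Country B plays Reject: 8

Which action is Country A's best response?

E[Concede] = 0.2·(5) + 0.6·(11) + 0.2·(5) = 8.6
E[Compromise] = 0.2·(-8) + 0.6·(-1) + 0.2·(-8) = -3.8
E[Hold firm] = 0.2·(-1) + 0.6·(8) + 0.2·(-1) = 4.4
Best response: Concede (8.6 is the largest).

Concede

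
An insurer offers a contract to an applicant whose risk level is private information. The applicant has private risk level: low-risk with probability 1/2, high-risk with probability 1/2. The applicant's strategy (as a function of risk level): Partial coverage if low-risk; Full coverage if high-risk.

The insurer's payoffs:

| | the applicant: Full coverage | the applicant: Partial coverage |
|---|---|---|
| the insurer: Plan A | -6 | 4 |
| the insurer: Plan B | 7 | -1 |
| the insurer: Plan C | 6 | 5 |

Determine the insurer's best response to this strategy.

Plan C

Compute the insurer's expected payoff for each action, taking the expectation over the applicant's type.
E[Plan A] = 1/2·(4) + 1/2·(-6) = -1
E[Plan B] = 1/2·(-1) + 1/2·(7) = 3
E[Plan C] = 1/2·(5) + 1/2·(6) = 11/2
Best response: Plan C (11/2 is the largest).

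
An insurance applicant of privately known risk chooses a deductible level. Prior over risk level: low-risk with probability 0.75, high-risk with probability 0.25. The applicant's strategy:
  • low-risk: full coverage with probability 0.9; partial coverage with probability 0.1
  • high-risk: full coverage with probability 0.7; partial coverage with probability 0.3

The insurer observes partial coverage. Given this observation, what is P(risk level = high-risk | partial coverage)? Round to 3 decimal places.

0.500

P(partial coverage) = 0.75·0.1 + 0.25·0.3 = 0.15
P(high-risk | partial coverage) = (0.25·0.3) / 0.15 = 0.075 / 0.15 = 0.5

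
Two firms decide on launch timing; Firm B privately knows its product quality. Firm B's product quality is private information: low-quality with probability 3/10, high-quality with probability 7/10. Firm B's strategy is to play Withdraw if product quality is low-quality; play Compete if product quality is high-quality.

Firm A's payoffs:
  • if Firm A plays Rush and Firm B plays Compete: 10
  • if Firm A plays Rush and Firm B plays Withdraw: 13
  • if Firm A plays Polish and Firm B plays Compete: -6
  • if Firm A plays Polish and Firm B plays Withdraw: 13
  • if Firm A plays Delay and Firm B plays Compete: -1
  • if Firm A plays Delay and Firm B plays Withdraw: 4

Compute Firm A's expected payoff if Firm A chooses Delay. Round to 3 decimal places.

Take the expectation over Firm B's product quality, weighting each type's action by its prior probability.
E[Delay] = 3/10·4 + 7/10·(-1) = 6/5 + (-7/10) = 1/2

0.500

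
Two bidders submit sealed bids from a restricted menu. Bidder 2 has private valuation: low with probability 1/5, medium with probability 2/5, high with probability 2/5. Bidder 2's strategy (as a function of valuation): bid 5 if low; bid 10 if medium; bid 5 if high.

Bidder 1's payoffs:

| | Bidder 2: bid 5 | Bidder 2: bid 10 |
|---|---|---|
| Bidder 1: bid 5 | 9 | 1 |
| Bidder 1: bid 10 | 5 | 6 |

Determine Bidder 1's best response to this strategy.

E[bid 5] = 1/5·(9) + 2/5·(1) + 2/5·(9) = 29/5
E[bid 10] = 1/5·(5) + 2/5·(6) + 2/5·(5) = 27/5
Best response: bid 5 (29/5 is the largest).

bid 5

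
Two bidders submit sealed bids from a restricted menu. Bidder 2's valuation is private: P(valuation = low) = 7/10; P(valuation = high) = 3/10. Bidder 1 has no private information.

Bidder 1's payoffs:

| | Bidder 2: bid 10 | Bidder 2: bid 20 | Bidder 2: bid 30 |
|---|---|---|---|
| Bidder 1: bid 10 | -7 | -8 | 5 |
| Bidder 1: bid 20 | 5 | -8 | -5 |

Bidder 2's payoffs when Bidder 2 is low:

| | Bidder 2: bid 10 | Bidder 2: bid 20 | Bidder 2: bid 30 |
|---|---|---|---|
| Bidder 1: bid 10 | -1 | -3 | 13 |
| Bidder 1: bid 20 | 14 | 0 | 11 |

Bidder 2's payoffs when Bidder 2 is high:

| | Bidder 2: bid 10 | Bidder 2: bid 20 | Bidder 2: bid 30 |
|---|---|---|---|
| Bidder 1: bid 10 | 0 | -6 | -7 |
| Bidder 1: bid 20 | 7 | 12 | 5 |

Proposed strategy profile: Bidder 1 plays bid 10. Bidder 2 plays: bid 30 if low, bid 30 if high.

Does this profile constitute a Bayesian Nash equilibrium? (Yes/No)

No

Bidder 1 plays bid 10: E[bid 10] = 7/10·(5) + 3/10·(5) = 5; E[bid 20] = -5. Best-responding. ✓
Bidder 2 (valuation low), facing bid 10: bid 10 gives -1, bid 20 gives -3, bid 30 gives 13. Proposed bid 30 is best. ✓
Bidder 2 (valuation high), facing bid 10: bid 10 gives 0, bid 20 gives -6, bid 30 gives -7. Proposed bid 30 is not best — profitable deviation exists. ✗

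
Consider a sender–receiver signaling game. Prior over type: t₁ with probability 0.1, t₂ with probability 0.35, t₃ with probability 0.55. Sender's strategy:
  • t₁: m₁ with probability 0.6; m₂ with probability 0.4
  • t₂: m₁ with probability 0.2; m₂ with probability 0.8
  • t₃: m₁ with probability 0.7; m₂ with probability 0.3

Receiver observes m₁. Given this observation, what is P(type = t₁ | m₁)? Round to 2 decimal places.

P(m₁) = 0.1·0.6 + 0.35·0.2 + 0.55·0.7 = 0.515
P(t₁ | m₁) = (0.1·0.6) / 0.515 = 0.06 / 0.515 = 0.116505

0.12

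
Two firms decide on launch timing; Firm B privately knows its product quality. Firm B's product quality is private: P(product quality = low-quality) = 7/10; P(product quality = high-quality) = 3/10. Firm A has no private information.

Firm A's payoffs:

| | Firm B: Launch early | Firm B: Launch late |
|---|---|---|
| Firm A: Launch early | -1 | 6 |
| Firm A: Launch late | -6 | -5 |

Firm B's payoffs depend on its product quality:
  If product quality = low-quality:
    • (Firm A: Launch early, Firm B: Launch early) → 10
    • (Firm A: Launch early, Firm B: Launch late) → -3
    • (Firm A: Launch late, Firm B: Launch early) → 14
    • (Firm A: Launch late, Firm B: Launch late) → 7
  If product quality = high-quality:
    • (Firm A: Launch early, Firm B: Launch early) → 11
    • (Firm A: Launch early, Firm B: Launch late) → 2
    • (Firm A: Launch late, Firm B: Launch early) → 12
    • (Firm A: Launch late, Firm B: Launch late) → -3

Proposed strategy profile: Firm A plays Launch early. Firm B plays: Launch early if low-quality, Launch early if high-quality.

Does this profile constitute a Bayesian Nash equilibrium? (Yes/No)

Yes

A profile is a BNE iff every type of every player is best-responding given beliefs about the other side.
Firm A plays Launch early: E[Launch early] = 7/10·(-1) + 3/10·(-1) = -1; E[Launch late] = -6. Best-responding. ✓
Firm B (product quality low-quality), facing Launch early: Launch early gives 10, Launch late gives -3. Proposed Launch early is best. ✓
Firm B (product quality high-quality), facing Launch early: Launch early gives 11, Launch late gives 2. Proposed Launch early is best. ✓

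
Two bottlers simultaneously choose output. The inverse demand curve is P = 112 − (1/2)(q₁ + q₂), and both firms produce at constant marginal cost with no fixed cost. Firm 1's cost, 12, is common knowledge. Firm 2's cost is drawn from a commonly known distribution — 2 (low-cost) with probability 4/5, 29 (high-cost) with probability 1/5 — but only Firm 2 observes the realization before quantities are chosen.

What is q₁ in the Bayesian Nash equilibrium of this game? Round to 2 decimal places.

63.60

Type-c best response for Firm 2: q₂(c) = (112 − c) − q₁/2.
Firm 1 maximizes expected profit; its first-order condition is 112 − q₁ − (1/2)E[q₂] − 12 = 0.
Substituting E[q₂] and solving: E[c₂] = 7.4, so q₁ = (112 − 2·12 + 7.4)/(3/2) = 63.6.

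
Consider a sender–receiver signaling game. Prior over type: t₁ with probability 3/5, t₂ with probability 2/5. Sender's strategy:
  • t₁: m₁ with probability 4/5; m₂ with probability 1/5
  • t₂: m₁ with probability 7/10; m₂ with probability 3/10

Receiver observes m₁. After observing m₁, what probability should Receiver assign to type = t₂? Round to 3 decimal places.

0.368

P(m₁) = (3/5)·(4/5) + (2/5)·(7/10) = 19/25
P(t₂ | m₁) = ((2/5)·(7/10)) / (19/25) = (7/25) / (19/25) = 7/19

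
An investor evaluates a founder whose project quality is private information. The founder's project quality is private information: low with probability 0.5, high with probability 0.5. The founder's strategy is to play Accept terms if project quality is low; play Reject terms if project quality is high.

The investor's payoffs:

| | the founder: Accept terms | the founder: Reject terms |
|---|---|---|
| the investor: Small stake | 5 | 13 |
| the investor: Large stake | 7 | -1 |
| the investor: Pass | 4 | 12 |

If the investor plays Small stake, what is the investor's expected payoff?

9

Take the expectation over the founder's project quality, weighting each type's action by its prior probability.
E[Small stake] = 0.5·5 + 0.5·13 = 2.5 + 6.5 = 9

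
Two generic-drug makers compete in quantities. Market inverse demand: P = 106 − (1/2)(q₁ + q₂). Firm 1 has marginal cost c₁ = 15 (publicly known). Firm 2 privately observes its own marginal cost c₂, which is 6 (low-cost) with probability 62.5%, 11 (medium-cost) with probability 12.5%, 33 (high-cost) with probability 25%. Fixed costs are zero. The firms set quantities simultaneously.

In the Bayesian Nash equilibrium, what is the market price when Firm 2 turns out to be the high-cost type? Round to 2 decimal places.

Type-c best response for Firm 2: q₂(c) = (106 − c) − q₁/2.
Firm 1 maximizes expected profit; its first-order condition is 106 − q₁ − (1/2)E[q₂] − 15 = 0.
Substituting E[q₂] and solving: E[c₂] = 13.375, so q₁ = (106 − 2·15 + 13.375)/(3/2) = 59.5833.
q₂(high-cost) = 43.2083, so P = 106 − (1/2)·(59.5833 + 43.2083) = 54.6042.

54.60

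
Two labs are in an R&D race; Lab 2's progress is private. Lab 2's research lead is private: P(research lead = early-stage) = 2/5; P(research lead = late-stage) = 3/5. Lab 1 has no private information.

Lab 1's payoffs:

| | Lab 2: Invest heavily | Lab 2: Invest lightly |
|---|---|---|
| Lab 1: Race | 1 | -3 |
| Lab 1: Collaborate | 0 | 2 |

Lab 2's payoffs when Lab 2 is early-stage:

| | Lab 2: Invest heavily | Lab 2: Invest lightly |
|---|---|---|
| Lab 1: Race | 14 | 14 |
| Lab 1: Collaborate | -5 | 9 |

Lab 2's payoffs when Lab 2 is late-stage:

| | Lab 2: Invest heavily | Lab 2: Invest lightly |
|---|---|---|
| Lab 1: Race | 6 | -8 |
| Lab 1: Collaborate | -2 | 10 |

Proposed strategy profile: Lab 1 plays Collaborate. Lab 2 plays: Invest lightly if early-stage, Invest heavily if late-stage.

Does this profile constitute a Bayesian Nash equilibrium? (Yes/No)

No

Lab 1 plays Collaborate: E[Collaborate] = 2/5·(2) + 3/5·(0) = 4/5; E[Race] = -3/5. Best-responding. ✓
Lab 2 (research lead early-stage), facing Collaborate: Invest heavily gives -5, Invest lightly gives 9. Proposed Invest lightly is best. ✓
Lab 2 (research lead late-stage), facing Collaborate: Invest heavily gives -2, Invest lightly gives 10. Proposed Invest heavily is not best — profitable deviation exists. ✗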